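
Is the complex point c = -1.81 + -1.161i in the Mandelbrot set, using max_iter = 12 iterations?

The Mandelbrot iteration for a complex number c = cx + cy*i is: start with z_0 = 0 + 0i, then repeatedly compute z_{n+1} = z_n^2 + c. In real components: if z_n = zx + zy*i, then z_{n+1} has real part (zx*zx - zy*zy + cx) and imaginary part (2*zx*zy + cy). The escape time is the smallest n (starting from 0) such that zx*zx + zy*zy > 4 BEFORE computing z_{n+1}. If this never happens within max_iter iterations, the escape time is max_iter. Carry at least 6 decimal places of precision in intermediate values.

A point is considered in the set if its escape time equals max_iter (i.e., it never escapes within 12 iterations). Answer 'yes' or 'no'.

z_0 = 0 + 0i, c = -1.8100 + -1.1610i
Iter 1: z = -1.8100 + -1.1610i, |z|^2 = 4.6240
Escaped at iteration 1

Answer: no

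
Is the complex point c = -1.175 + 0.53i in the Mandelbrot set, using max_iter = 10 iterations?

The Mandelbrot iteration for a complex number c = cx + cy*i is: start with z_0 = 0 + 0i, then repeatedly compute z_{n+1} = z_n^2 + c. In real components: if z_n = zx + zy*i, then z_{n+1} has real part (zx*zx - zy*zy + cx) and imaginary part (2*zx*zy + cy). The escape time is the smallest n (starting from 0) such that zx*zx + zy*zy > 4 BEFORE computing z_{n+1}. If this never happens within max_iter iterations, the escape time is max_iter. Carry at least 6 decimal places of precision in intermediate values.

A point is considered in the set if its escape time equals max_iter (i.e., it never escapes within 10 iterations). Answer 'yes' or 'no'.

Answer: no

Derivation:
z_0 = 0 + 0i, c = -1.1750 + 0.5300i
Iter 1: z = -1.1750 + 0.5300i, |z|^2 = 1.6615
Iter 2: z = -0.0753 + -0.7155i, |z|^2 = 0.5176
Iter 3: z = -1.6813 + 0.6377i, |z|^2 = 3.2334
Iter 4: z = 1.2450 + -1.6144i, |z|^2 = 4.1562
Escaped at iteration 4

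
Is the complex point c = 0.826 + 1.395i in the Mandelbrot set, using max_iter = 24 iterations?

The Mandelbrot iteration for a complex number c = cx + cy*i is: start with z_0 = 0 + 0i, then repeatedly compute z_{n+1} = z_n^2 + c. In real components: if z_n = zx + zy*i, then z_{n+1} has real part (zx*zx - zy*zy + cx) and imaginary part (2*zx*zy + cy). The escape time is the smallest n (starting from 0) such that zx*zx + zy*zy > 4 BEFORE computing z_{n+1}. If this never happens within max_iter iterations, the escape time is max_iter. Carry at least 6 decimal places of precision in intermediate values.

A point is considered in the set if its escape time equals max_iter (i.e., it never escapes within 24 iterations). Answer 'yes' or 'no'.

Answer: no

Derivation:
z_0 = 0 + 0i, c = 0.8260 + 1.3950i
Iter 1: z = 0.8260 + 1.3950i, |z|^2 = 2.6283
Iter 2: z = -0.4377 + 3.6995i, |z|^2 = 13.8782
Escaped at iteration 2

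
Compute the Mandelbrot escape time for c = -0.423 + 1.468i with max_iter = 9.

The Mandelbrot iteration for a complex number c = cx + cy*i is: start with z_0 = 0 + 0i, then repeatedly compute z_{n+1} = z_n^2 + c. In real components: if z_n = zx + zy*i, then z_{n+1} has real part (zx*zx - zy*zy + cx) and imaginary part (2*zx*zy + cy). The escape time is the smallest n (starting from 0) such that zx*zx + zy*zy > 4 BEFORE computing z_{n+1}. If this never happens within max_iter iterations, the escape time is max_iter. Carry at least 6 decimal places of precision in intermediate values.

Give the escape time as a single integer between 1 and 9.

z_0 = 0 + 0i, c = -0.4230 + 1.4680i
Iter 1: z = -0.4230 + 1.4680i, |z|^2 = 2.3340
Iter 2: z = -2.3991 + 0.2261i, |z|^2 = 5.8068
Escaped at iteration 2

Answer: 2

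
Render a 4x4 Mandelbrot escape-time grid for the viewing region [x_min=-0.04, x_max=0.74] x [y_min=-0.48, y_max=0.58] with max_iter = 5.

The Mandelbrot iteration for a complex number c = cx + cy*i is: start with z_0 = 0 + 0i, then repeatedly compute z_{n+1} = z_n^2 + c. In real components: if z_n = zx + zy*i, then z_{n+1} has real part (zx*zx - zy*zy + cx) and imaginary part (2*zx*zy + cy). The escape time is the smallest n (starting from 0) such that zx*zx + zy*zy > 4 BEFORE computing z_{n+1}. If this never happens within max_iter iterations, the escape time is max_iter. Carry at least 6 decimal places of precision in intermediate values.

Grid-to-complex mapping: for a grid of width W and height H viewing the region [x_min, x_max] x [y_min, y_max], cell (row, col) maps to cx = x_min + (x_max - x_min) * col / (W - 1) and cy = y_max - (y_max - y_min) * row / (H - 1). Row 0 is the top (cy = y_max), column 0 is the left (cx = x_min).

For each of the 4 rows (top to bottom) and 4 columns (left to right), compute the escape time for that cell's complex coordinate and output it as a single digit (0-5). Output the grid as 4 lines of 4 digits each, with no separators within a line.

Answer: 5553
5553
5553
5553

Derivation:
(row=0, col=0): c = -0.0400 + 0.5800i → escape time 5
(row=0, col=1): c = 0.2200 + 0.5800i → escape time 5
(row=0, col=2): c = 0.4800 + 0.5800i → escape time 5
(row=0, col=3): c = 0.7400 + 0.5800i → escape time 3
(row=1, col=0): c = -0.0400 + 0.2267i → escape time 5
(row=1, col=1): c = 0.2200 + 0.2267i → escape time 5
(row=1, col=2): c = 0.4800 + 0.2267i → escape time 5
(row=1, col=3): c = 0.7400 + 0.2267i → escape time 3
(row=2, col=0): c = -0.0400 + -0.1267i → escape time 5
(row=2, col=1): c = 0.2200 + -0.1267i → escape time 5
(row=2, col=2): c = 0.4800 + -0.1267i → escape time 5
(row=2, col=3): c = 0.7400 + -0.1267i → escape time 3
(row=3, col=0): c = -0.0400 + -0.4800i → escape time 5
(row=3, col=1): c = 0.2200 + -0.4800i → escape time 5
(row=3, col=2): c = 0.4800 + -0.4800i → escape time 5
(row=3, col=3): c = 0.7400 + -0.4800i → escape time 3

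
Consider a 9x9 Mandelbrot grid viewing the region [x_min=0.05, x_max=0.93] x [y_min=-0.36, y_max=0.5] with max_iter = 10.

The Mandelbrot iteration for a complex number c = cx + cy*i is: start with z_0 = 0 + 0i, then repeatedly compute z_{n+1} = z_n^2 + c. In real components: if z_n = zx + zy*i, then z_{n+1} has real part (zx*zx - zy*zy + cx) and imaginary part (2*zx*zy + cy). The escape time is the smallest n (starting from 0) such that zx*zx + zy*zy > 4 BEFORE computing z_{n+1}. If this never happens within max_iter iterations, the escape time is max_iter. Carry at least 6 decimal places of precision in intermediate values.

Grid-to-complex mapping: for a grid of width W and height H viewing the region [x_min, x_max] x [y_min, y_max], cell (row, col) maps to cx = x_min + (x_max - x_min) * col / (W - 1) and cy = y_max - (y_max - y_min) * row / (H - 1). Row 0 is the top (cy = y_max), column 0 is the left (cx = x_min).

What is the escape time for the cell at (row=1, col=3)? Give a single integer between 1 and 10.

z_0 = 0 + 0i, c = 0.3800 + 0.3925i
Iter 1: z = 0.3800 + 0.3925i, |z|^2 = 0.2985
Iter 2: z = 0.3703 + 0.6908i, |z|^2 = 0.6144
Iter 3: z = 0.0399 + 0.9042i, |z|^2 = 0.8191
Iter 4: z = -0.4359 + 0.4647i, |z|^2 = 0.4060
Iter 5: z = 0.3540 + -0.0127i, |z|^2 = 0.1255
Iter 6: z = 0.5052 + 0.3835i, |z|^2 = 0.4023
Iter 7: z = 0.4881 + 0.7800i, |z|^2 = 0.8467
Iter 8: z = 0.0099 + 1.1540i, |z|^2 = 1.3317
Iter 9: z = -0.9516 + 0.4153i, |z|^2 = 1.0779

Answer: 10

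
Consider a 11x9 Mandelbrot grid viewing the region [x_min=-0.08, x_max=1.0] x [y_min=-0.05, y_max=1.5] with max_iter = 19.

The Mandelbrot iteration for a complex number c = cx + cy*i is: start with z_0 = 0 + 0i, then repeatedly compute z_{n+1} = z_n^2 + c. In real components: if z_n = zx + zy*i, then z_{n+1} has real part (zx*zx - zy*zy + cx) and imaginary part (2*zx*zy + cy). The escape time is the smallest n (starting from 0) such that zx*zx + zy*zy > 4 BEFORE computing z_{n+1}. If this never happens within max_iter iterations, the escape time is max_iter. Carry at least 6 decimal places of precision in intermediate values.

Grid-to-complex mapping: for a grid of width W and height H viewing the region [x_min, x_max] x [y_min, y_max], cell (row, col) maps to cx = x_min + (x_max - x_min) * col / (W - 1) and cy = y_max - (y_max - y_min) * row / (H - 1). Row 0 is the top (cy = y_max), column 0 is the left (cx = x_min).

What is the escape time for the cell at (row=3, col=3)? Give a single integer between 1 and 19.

z_0 = 0 + 0i, c = 0.2440 + 0.9187i
Iter 1: z = 0.2440 + 0.9187i, |z|^2 = 0.9036
Iter 2: z = -0.5406 + 1.3671i, |z|^2 = 2.1612
Iter 3: z = -1.3328 + -0.5593i, |z|^2 = 2.0890
Iter 4: z = 1.7074 + 2.4095i, |z|^2 = 8.7209
Escaped at iteration 4

Answer: 4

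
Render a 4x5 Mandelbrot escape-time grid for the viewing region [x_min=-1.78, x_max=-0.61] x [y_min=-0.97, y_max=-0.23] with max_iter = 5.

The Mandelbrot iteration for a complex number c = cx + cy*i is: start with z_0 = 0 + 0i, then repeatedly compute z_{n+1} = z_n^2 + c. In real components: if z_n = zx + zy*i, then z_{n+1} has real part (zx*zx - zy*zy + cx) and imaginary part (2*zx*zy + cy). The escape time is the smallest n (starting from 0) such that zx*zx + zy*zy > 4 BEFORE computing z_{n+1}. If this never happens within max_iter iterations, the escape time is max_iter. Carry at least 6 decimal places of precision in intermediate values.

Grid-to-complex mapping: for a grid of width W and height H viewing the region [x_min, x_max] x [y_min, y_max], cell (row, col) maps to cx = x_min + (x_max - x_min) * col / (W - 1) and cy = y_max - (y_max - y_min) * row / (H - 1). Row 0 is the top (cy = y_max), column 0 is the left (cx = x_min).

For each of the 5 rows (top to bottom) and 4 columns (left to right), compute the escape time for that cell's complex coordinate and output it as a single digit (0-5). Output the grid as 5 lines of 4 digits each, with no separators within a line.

Answer: 4555
3455
3345
2334
1334

Derivation:
(row=0, col=0): c = -1.7800 + -0.2300i → escape time 4
(row=0, col=1): c = -1.3900 + -0.2300i → escape time 5
(row=0, col=2): c = -1.0000 + -0.2300i → escape time 5
(row=0, col=3): c = -0.6100 + -0.2300i → escape time 5
(row=1, col=0): c = -1.7800 + -0.4150i → escape time 3
(row=1, col=1): c = -1.3900 + -0.4150i → escape time 4
(row=1, col=2): c = -1.0000 + -0.4150i → escape time 5
(row=1, col=3): c = -0.6100 + -0.4150i → escape time 5
(row=2, col=0): c = -1.7800 + -0.6000i → escape time 3
(row=2, col=1): c = -1.3900 + -0.6000i → escape time 3
(row=2, col=2): c = -1.0000 + -0.6000i → escape time 4
(row=2, col=3): c = -0.6100 + -0.6000i → escape time 5
(row=3, col=0): c = -1.7800 + -0.7850i → escape time 2
(row=3, col=1): c = -1.3900 + -0.7850i → escape time 3
(row=3, col=2): c = -1.0000 + -0.7850i → escape time 3
(row=3, col=3): c = -0.6100 + -0.7850i → escape time 4
(row=4, col=0): c = -1.7800 + -0.9700i → escape time 1
(row=4, col=1): c = -1.3900 + -0.9700i → escape time 3
(row=4, col=2): c = -1.0000 + -0.9700i → escape time 3
(row=4, col=3): c = -0.6100 + -0.9700i → escape time 4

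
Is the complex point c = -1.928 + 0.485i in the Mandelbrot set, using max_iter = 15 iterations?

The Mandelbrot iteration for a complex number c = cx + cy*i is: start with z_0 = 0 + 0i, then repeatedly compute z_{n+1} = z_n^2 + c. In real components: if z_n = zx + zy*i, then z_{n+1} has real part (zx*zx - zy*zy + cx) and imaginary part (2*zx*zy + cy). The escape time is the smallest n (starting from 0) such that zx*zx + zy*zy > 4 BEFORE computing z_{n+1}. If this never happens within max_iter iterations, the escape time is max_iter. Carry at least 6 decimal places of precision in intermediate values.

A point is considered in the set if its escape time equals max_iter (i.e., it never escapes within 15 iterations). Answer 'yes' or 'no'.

Answer: no

Derivation:
z_0 = 0 + 0i, c = -1.9280 + 0.4850i
Iter 1: z = -1.9280 + 0.4850i, |z|^2 = 3.9524
Iter 2: z = 1.5540 + -1.3852i, |z|^2 = 4.3335
Escaped at iteration 2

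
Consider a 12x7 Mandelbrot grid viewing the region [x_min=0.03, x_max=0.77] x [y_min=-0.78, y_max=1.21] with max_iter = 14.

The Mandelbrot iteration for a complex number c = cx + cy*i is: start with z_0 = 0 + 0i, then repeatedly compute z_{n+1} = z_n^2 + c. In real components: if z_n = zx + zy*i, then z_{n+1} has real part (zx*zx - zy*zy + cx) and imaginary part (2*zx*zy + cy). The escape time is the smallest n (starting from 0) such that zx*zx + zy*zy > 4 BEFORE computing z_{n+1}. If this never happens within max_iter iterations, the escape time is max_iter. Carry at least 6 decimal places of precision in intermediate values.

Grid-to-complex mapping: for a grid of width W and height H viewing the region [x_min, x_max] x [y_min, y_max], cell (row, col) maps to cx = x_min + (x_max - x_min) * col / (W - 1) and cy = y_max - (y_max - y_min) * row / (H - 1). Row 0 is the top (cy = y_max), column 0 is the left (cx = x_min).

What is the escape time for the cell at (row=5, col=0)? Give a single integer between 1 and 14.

z_0 = 0 + 0i, c = 0.0300 + -0.4483i
Iter 1: z = 0.0300 + -0.4483i, |z|^2 = 0.2019
Iter 2: z = -0.1701 + -0.4752i, |z|^2 = 0.2548
Iter 3: z = -0.1669 + -0.2867i, |z|^2 = 0.1100
Iter 4: z = -0.0243 + -0.3526i, |z|^2 = 0.1249
Iter 5: z = -0.0938 + -0.4312i, |z|^2 = 0.1947
Iter 6: z = -0.1471 + -0.3675i, |z|^2 = 0.1567
Iter 7: z = -0.0834 + -0.3402i, |z|^2 = 0.1227
Iter 8: z = -0.0788 + -0.3916i, |z|^2 = 0.1596
Iter 9: z = -0.1171 + -0.3866i, |z|^2 = 0.1632
Iter 10: z = -0.1058 + -0.3578i, |z|^2 = 0.1392
Iter 11: z = -0.0868 + -0.3727i, |z|^2 = 0.1464
Iter 12: z = -0.1013 + -0.3836i, |z|^2 = 0.1574
Iter 13: z = -0.1069 + -0.3706i, |z|^2 = 0.1488

Answer: 14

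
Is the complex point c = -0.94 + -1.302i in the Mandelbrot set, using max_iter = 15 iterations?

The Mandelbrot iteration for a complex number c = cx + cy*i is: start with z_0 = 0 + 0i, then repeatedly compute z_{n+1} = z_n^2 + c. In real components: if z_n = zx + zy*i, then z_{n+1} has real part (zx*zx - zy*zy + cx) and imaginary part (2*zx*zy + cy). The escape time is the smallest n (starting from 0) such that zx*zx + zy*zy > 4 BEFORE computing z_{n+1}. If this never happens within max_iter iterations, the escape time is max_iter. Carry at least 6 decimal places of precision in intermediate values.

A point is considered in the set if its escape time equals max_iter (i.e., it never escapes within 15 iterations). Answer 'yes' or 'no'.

Answer: no

Derivation:
z_0 = 0 + 0i, c = -0.9400 + -1.3020i
Iter 1: z = -0.9400 + -1.3020i, |z|^2 = 2.5788
Iter 2: z = -1.7516 + 1.1458i, |z|^2 = 4.3809
Escaped at iteration 2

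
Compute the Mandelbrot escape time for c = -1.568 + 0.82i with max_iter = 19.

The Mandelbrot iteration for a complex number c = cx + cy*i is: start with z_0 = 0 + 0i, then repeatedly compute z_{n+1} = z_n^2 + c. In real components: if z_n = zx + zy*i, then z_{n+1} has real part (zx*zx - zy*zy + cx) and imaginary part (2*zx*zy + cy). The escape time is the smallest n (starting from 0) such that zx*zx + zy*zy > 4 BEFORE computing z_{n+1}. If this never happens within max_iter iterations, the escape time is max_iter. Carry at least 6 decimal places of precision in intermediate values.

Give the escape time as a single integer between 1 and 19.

z_0 = 0 + 0i, c = -1.5680 + 0.8200i
Iter 1: z = -1.5680 + 0.8200i, |z|^2 = 3.1310
Iter 2: z = 0.2182 + -1.7515i, |z|^2 = 3.1154
Iter 3: z = -4.5882 + 0.0556i, |z|^2 = 21.0547
Escaped at iteration 3

Answer: 3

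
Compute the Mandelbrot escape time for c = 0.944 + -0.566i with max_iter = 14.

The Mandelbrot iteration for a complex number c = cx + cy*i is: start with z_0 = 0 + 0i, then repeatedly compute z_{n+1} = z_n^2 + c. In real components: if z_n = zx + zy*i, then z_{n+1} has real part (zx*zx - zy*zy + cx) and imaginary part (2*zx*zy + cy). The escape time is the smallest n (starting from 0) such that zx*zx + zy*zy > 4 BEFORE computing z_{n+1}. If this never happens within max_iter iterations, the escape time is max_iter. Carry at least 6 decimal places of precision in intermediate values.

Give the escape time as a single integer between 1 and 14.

Answer: 2

Derivation:
z_0 = 0 + 0i, c = 0.9440 + -0.5660i
Iter 1: z = 0.9440 + -0.5660i, |z|^2 = 1.2115
Iter 2: z = 1.5148 + -1.6346i, |z|^2 = 4.9665
Escaped at iteration 2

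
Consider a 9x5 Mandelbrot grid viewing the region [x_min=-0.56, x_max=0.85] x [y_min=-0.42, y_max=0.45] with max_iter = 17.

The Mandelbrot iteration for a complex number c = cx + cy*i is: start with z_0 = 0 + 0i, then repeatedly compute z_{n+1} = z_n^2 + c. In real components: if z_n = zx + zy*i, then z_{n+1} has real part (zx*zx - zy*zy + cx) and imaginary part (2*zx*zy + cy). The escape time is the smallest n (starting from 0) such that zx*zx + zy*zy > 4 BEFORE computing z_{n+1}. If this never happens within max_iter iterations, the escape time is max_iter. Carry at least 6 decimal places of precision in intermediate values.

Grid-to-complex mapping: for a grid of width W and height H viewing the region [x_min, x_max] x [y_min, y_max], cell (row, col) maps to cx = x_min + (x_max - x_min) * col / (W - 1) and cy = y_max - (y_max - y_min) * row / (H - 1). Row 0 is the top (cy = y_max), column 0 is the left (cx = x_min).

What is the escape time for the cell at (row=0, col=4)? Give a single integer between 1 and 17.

Answer: 17

Derivation:
z_0 = 0 + 0i, c = 0.1450 + 0.4500i
Iter 1: z = 0.1450 + 0.4500i, |z|^2 = 0.2235
Iter 2: z = -0.0365 + 0.5805i, |z|^2 = 0.3383
Iter 3: z = -0.1906 + 0.4077i, |z|^2 = 0.2025
Iter 4: z = 0.0152 + 0.2946i, |z|^2 = 0.0870
Iter 5: z = 0.0585 + 0.4589i, |z|^2 = 0.2140
Iter 6: z = -0.0622 + 0.5037i, |z|^2 = 0.2575
Iter 7: z = -0.1048 + 0.3873i, |z|^2 = 0.1610
Iter 8: z = 0.0060 + 0.3688i, |z|^2 = 0.1361
Iter 9: z = 0.0090 + 0.4544i, |z|^2 = 0.2066
Iter 10: z = -0.0614 + 0.4582i, |z|^2 = 0.2137
Iter 11: z = -0.0612 + 0.3937i, |z|^2 = 0.1588
Iter 12: z = -0.0063 + 0.4018i, |z|^2 = 0.1615
Iter 13: z = -0.0164 + 0.4449i, |z|^2 = 0.1982
Iter 14: z = -0.0527 + 0.4354i, |z|^2 = 0.1923
Iter 15: z = -0.0418 + 0.4041i, |z|^2 = 0.1650
Iter 16: z = -0.0166 + 0.4162i, |z|^2 = 0.1735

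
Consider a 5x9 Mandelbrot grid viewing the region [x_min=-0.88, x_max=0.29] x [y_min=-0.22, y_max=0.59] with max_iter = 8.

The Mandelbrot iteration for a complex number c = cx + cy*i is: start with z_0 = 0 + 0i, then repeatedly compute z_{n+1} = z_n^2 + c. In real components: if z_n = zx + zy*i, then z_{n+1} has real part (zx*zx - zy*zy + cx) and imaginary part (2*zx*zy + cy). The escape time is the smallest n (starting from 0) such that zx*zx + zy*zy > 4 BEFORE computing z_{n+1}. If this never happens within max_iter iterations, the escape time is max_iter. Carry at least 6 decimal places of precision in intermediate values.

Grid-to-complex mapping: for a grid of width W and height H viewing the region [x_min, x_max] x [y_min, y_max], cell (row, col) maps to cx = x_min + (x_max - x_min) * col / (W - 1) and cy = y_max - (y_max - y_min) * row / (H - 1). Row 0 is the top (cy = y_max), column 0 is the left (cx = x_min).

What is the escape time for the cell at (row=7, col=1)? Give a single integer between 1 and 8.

Answer: 8

Derivation:
z_0 = 0 + 0i, c = -0.5875 + -0.1188i
Iter 1: z = -0.5875 + -0.1188i, |z|^2 = 0.3593
Iter 2: z = -0.2564 + 0.0208i, |z|^2 = 0.0662
Iter 3: z = -0.5222 + -0.1294i, |z|^2 = 0.2894
Iter 4: z = -0.3316 + 0.0164i, |z|^2 = 0.1102
Iter 5: z = -0.4778 + -0.1296i, |z|^2 = 0.2451
Iter 6: z = -0.3760 + 0.0051i, |z|^2 = 0.1414
Iter 7: z = -0.4462 + -0.1226i, |z|^2 = 0.2141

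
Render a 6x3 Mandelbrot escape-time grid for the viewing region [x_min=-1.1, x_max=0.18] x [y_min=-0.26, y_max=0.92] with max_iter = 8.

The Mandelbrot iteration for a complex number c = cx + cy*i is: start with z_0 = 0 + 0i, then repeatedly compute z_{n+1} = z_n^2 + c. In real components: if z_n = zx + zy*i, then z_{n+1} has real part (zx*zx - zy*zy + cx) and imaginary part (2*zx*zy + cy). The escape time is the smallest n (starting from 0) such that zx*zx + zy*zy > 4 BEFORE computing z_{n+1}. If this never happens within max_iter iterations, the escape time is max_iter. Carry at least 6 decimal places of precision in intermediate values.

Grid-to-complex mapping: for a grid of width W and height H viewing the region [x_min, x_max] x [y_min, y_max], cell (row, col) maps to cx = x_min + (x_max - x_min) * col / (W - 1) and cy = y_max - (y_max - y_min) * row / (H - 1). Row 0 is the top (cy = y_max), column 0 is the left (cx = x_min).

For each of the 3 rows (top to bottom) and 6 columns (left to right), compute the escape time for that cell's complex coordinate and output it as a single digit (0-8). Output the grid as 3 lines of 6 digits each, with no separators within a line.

(row=0, col=0): c = -1.1000 + 0.9200i → escape time 3
(row=0, col=1): c = -0.8440 + 0.9200i → escape time 3
(row=0, col=2): c = -0.5880 + 0.9200i → escape time 4
(row=0, col=3): c = -0.3320 + 0.9200i → escape time 5
(row=0, col=4): c = -0.0760 + 0.9200i → escape time 8
(row=0, col=5): c = 0.1800 + 0.9200i → escape time 4
(row=1, col=0): c = -1.1000 + 0.3300i → escape time 8
(row=1, col=1): c = -0.8440 + 0.3300i → escape time 8
(row=1, col=2): c = -0.5880 + 0.3300i → escape time 8
(row=1, col=3): c = -0.3320 + 0.3300i → escape time 8
(row=1, col=4): c = -0.0760 + 0.3300i → escape time 8
(row=1, col=5): c = 0.1800 + 0.3300i → escape time 8
(row=2, col=0): c = -1.1000 + -0.2600i → escape time 8
(row=2, col=1): c = -0.8440 + -0.2600i → escape time 8
(row=2, col=2): c = -0.5880 + -0.2600i → escape time 8
(row=2, col=3): c = -0.3320 + -0.2600i → escape time 8
(row=2, col=4): c = -0.0760 + -0.2600i → escape time 8
(row=2, col=5): c = 0.1800 + -0.2600i → escape time 8

Answer: 334584
888888
888888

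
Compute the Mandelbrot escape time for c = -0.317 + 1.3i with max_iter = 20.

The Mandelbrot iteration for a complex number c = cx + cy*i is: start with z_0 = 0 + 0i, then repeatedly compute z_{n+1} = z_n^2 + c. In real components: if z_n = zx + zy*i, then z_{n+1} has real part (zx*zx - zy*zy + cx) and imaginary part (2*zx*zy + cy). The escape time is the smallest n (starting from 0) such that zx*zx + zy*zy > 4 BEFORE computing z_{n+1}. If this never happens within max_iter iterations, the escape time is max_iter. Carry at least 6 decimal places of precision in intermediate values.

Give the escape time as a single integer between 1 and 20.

z_0 = 0 + 0i, c = -0.3170 + 1.3000i
Iter 1: z = -0.3170 + 1.3000i, |z|^2 = 1.7905
Iter 2: z = -1.9065 + 0.4758i, |z|^2 = 3.8612
Iter 3: z = 3.0914 + -0.5142i, |z|^2 = 9.8212
Escaped at iteration 3

Answer: 3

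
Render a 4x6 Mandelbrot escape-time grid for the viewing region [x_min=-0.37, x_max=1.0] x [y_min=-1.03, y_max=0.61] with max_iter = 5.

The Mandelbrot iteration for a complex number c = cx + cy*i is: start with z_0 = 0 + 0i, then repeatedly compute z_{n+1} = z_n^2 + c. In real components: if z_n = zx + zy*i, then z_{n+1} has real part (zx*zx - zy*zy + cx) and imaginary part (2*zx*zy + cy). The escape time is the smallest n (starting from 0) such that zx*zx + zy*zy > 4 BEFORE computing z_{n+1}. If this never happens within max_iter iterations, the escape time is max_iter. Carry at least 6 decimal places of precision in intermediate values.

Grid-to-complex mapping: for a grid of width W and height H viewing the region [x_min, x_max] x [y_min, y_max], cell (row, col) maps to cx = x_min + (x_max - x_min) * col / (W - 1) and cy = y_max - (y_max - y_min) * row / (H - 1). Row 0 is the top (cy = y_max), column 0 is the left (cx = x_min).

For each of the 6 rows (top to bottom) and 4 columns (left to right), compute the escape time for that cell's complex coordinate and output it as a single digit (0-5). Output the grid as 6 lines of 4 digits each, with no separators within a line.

Answer: 5542
5542
5542
5542
5532
4422

Derivation:
(row=0, col=0): c = -0.3700 + 0.6100i → escape time 5
(row=0, col=1): c = 0.0867 + 0.6100i → escape time 5
(row=0, col=2): c = 0.5433 + 0.6100i → escape time 4
(row=0, col=3): c = 1.0000 + 0.6100i → escape time 2
(row=1, col=0): c = -0.3700 + 0.2820i → escape time 5
(row=1, col=1): c = 0.0867 + 0.2820i → escape time 5
(row=1, col=2): c = 0.5433 + 0.2820i → escape time 4
(row=1, col=3): c = 1.0000 + 0.2820i → escape time 2
(row=2, col=0): c = -0.3700 + -0.0460i → escape time 5
(row=2, col=1): c = 0.0867 + -0.0460i → escape time 5
(row=2, col=2): c = 0.5433 + -0.0460i → escape time 4
(row=2, col=3): c = 1.0000 + -0.0460i → escape time 2
(row=3, col=0): c = -0.3700 + -0.3740i → escape time 5
(row=3, col=1): c = 0.0867 + -0.3740i → escape time 5
(row=3, col=2): c = 0.5433 + -0.3740i → escape time 4
(row=3, col=3): c = 1.0000 + -0.3740i → escape time 2
(row=4, col=0): c = -0.3700 + -0.7020i → escape time 5
(row=4, col=1): c = 0.0867 + -0.7020i → escape time 5
(row=4, col=2): c = 0.5433 + -0.7020i → escape time 3
(row=4, col=3): c = 1.0000 + -0.7020i → escape time 2
(row=5, col=0): c = -0.3700 + -1.0300i → escape time 4
(row=5, col=1): c = 0.0867 + -1.0300i → escape time 4
(row=5, col=2): c = 0.5433 + -1.0300i → escape time 2
(row=5, col=3): c = 1.0000 + -1.0300i → escape time 2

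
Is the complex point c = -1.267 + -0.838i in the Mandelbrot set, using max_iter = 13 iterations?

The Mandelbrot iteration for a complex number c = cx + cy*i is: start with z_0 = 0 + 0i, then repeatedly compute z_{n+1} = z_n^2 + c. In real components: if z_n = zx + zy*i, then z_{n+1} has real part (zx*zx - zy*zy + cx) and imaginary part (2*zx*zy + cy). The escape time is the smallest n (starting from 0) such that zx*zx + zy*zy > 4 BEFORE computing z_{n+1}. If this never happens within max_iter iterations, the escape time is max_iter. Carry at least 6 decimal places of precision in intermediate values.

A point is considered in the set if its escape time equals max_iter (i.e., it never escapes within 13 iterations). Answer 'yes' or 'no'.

Answer: no

Derivation:
z_0 = 0 + 0i, c = -1.2670 + -0.8380i
Iter 1: z = -1.2670 + -0.8380i, |z|^2 = 2.3075
Iter 2: z = -0.3640 + 1.2855i, |z|^2 = 1.7850
Iter 3: z = -2.7870 + -1.7737i, |z|^2 = 10.9136
Escaped at iteration 3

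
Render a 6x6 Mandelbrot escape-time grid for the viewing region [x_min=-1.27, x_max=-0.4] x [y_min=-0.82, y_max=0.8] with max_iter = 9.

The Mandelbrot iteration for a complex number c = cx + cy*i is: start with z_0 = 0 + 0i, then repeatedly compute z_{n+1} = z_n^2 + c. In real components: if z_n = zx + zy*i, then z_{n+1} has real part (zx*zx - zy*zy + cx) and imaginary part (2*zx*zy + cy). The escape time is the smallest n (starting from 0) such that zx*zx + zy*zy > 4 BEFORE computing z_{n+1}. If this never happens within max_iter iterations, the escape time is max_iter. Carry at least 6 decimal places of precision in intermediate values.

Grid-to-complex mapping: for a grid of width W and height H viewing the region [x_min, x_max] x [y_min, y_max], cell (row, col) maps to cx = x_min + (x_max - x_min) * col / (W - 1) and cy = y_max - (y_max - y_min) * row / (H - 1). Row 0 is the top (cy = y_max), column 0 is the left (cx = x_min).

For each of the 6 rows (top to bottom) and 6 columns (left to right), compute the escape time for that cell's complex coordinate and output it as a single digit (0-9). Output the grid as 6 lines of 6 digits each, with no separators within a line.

(row=0, col=0): c = -1.2700 + 0.8000i → escape time 3
(row=0, col=1): c = -1.0960 + 0.8000i → escape time 3
(row=0, col=2): c = -0.9220 + 0.8000i → escape time 4
(row=0, col=3): c = -0.7480 + 0.8000i → escape time 4
(row=0, col=4): c = -0.5740 + 0.8000i → escape time 5
(row=0, col=5): c = -0.4000 + 0.8000i → escape time 6
(row=1, col=0): c = -1.2700 + 0.4760i → escape time 5
(row=1, col=1): c = -1.0960 + 0.4760i → escape time 5
(row=1, col=2): c = -0.9220 + 0.4760i → escape time 5
(row=1, col=3): c = -0.7480 + 0.4760i → escape time 7
(row=1, col=4): c = -0.5740 + 0.4760i → escape time 9
(row=1, col=5): c = -0.4000 + 0.4760i → escape time 9
(row=2, col=0): c = -1.2700 + 0.1520i → escape time 9
(row=2, col=1): c = -1.0960 + 0.1520i → escape time 9
(row=2, col=2): c = -0.9220 + 0.1520i → escape time 9
(row=2, col=3): c = -0.7480 + 0.1520i → escape time 9
(row=2, col=4): c = -0.5740 + 0.1520i → escape time 9
(row=2, col=5): c = -0.4000 + 0.1520i → escape time 9
(row=3, col=0): c = -1.2700 + -0.1720i → escape time 9
(row=3, col=1): c = -1.0960 + -0.1720i → escape time 9
(row=3, col=2): c = -0.9220 + -0.1720i → escape time 9
(row=3, col=3): c = -0.7480 + -0.1720i → escape time 9
(row=3, col=4): c = -0.5740 + -0.1720i → escape time 9
(row=3, col=5): c = -0.4000 + -0.1720i → escape time 9
(row=4, col=0): c = -1.2700 + -0.4960i → escape time 4
(row=4, col=1): c = -1.0960 + -0.4960i → escape time 5
(row=4, col=2): c = -0.9220 + -0.4960i → escape time 5
(row=4, col=3): c = -0.7480 + -0.4960i → escape time 6
(row=4, col=4): c = -0.5740 + -0.4960i → escape time 9
(row=4, col=5): c = -0.4000 + -0.4960i → escape time 9
(row=5, col=0): c = -1.2700 + -0.8200i → escape time 3
(row=5, col=1): c = -1.0960 + -0.8200i → escape time 3
(row=5, col=2): c = -0.9220 + -0.8200i → escape time 3
(row=5, col=3): c = -0.7480 + -0.8200i → escape time 4
(row=5, col=4): c = -0.5740 + -0.8200i → escape time 4
(row=5, col=5): c = -0.4000 + -0.8200i → escape time 6

Answer: 334456
555799
999999
999999
455699
333446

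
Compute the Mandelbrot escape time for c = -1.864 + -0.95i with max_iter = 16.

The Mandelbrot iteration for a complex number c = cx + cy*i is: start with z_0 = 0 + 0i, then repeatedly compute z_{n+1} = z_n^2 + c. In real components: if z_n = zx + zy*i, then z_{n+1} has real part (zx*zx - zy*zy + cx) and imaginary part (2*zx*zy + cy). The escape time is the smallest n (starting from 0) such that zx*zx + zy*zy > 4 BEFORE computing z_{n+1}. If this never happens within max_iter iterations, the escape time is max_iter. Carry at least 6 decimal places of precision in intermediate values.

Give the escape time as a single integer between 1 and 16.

Answer: 1

Derivation:
z_0 = 0 + 0i, c = -1.8640 + -0.9500i
Iter 1: z = -1.8640 + -0.9500i, |z|^2 = 4.3770
Escaped at iteration 1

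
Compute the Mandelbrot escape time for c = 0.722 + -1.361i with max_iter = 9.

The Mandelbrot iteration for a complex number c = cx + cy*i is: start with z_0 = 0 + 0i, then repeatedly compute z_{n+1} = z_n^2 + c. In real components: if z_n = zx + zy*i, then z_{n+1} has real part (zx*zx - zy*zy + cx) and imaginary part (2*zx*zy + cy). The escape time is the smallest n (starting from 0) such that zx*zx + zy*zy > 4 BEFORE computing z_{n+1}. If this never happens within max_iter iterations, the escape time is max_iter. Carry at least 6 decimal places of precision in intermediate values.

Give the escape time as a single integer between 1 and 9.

z_0 = 0 + 0i, c = 0.7220 + -1.3610i
Iter 1: z = 0.7220 + -1.3610i, |z|^2 = 2.3736
Iter 2: z = -0.6090 + -3.3263i, |z|^2 = 11.4351
Escaped at iteration 2

Answer: 2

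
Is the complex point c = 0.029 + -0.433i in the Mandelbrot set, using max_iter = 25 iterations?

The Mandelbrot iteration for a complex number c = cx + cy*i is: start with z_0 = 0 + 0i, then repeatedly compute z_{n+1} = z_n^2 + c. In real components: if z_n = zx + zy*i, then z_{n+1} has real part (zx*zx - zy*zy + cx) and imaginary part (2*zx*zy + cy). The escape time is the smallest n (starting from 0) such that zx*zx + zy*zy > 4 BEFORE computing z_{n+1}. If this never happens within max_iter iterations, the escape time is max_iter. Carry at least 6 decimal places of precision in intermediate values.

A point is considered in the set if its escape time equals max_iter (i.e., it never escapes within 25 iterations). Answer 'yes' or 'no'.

z_0 = 0 + 0i, c = 0.0290 + -0.4330i
Iter 1: z = 0.0290 + -0.4330i, |z|^2 = 0.1883
Iter 2: z = -0.1576 + -0.4581i, |z|^2 = 0.2347
Iter 3: z = -0.1560 + -0.2886i, |z|^2 = 0.1076
Iter 4: z = -0.0299 + -0.3430i, |z|^2 = 0.1185
Iter 5: z = -0.0877 + -0.4125i, |z|^2 = 0.1778
Iter 6: z = -0.1334 + -0.3606i, |z|^2 = 0.1479
Iter 7: z = -0.0832 + -0.3368i, |z|^2 = 0.1203
Iter 8: z = -0.0775 + -0.3769i, |z|^2 = 0.1481
Iter 9: z = -0.1071 + -0.3746i, |z|^2 = 0.1518
Iter 10: z = -0.0999 + -0.3528i, |z|^2 = 0.1344
Iter 11: z = -0.0855 + -0.3625i, |z|^2 = 0.1387
Iter 12: z = -0.0951 + -0.3710i, |z|^2 = 0.1467
Iter 13: z = -0.0996 + -0.3624i, |z|^2 = 0.1413
Iter 14: z = -0.0924 + -0.3608i, |z|^2 = 0.1387
Iter 15: z = -0.0926 + -0.3663i, |z|^2 = 0.1428
Iter 16: z = -0.0966 + -0.3651i, |z|^2 = 0.1427
Iter 17: z = -0.0950 + -0.3625i, |z|^2 = 0.1404
Iter 18: z = -0.0934 + -0.3641i, |z|^2 = 0.1413
Iter 19: z = -0.0949 + -0.3650i, |z|^2 = 0.1422
Iter 20: z = -0.0952 + -0.3637i, |z|^2 = 0.1414
Iter 21: z = -0.0942 + -0.3637i, |z|^2 = 0.1412
Iter 22: z = -0.0944 + -0.3645i, |z|^2 = 0.1417
Iter 23: z = -0.0949 + -0.3642i, |z|^2 = 0.1416
Iter 24: z = -0.0946 + -0.3639i, |z|^2 = 0.1414
Did not escape in 25 iterations → in set

Answer: yes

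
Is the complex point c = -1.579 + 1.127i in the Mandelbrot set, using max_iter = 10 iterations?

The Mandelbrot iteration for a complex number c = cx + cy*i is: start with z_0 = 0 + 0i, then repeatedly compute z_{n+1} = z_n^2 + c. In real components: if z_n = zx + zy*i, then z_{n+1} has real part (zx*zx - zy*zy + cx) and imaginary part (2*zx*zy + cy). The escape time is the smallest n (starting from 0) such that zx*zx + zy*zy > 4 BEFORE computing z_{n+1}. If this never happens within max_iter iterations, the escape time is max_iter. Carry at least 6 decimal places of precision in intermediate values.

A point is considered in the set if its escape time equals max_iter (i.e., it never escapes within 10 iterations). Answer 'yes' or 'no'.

Answer: no

Derivation:
z_0 = 0 + 0i, c = -1.5790 + 1.1270i
Iter 1: z = -1.5790 + 1.1270i, |z|^2 = 3.7634
Iter 2: z = -0.3559 + -2.4321i, |z|^2 = 6.0416
Escaped at iteration 2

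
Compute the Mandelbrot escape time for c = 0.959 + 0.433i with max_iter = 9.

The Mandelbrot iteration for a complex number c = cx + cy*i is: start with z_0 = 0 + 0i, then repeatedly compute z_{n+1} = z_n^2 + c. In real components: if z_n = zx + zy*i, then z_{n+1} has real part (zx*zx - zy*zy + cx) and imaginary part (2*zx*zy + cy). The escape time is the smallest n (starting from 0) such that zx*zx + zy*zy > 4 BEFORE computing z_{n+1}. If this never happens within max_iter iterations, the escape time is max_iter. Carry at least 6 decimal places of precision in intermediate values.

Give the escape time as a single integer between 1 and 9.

Answer: 2

Derivation:
z_0 = 0 + 0i, c = 0.9590 + 0.4330i
Iter 1: z = 0.9590 + 0.4330i, |z|^2 = 1.1072
Iter 2: z = 1.6912 + 1.2635i, |z|^2 = 4.4565
Escaped at iteration 2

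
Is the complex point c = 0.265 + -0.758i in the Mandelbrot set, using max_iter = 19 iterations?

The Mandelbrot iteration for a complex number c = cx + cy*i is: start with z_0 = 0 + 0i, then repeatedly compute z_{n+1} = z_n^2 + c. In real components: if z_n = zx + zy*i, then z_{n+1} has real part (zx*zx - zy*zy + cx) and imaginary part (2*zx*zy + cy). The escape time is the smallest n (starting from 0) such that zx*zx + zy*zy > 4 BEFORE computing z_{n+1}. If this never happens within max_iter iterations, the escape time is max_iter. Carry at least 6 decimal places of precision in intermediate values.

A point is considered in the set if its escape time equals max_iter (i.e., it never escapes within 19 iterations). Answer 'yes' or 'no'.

Answer: no

Derivation:
z_0 = 0 + 0i, c = 0.2650 + -0.7580i
Iter 1: z = 0.2650 + -0.7580i, |z|^2 = 0.6448
Iter 2: z = -0.2393 + -1.1597i, |z|^2 = 1.4023
Iter 3: z = -1.0227 + -0.2029i, |z|^2 = 1.0871
Iter 4: z = 1.2698 + -0.3431i, |z|^2 = 1.7301
Iter 5: z = 1.7597 + -1.6293i, |z|^2 = 5.7509
Escaped at iteration 5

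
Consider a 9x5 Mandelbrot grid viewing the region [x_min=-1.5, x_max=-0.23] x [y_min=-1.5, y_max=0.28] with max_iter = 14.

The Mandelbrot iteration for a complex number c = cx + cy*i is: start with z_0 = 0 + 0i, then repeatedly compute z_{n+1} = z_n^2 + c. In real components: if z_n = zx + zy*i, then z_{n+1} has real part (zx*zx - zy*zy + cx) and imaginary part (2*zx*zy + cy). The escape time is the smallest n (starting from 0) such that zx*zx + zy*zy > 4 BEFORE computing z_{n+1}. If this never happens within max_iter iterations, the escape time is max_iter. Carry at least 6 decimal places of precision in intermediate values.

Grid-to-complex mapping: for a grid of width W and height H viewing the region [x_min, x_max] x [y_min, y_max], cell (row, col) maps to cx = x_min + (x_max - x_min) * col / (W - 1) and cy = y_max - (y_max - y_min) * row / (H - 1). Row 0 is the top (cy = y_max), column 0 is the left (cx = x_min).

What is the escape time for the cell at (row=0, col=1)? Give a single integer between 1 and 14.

Answer: 6

Derivation:
z_0 = 0 + 0i, c = -1.3413 + 0.2800i
Iter 1: z = -1.3413 + 0.2800i, |z|^2 = 1.8774
Iter 2: z = 0.3793 + -0.4711i, |z|^2 = 0.3658
Iter 3: z = -1.4193 + -0.0774i, |z|^2 = 2.0204
Iter 4: z = 0.6672 + 0.4996i, |z|^2 = 0.6948
Iter 5: z = -1.1457 + 0.9467i, |z|^2 = 2.2090
Iter 6: z = -0.9249 + -1.8894i, |z|^2 = 4.4253
Escaped at iteration 6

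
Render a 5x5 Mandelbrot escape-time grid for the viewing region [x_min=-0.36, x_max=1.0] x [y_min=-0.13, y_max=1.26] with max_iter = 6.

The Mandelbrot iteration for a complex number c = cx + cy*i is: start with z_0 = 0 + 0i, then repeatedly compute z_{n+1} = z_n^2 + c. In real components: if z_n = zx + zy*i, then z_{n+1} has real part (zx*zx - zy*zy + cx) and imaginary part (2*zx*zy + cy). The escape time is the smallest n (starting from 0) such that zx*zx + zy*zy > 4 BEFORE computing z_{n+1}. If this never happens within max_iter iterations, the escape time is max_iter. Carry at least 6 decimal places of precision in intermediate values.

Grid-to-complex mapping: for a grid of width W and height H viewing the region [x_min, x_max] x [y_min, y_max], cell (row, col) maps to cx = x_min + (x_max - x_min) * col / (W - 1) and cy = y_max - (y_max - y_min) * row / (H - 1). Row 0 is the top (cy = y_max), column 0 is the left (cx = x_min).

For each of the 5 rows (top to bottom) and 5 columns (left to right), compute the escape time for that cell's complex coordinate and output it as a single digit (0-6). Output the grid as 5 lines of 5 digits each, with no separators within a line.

Answer: 32222
56422
66632
66642
66642

Derivation:
(row=0, col=0): c = -0.3600 + 1.2600i → escape time 3
(row=0, col=1): c = -0.0200 + 1.2600i → escape time 2
(row=0, col=2): c = 0.3200 + 1.2600i → escape time 2
(row=0, col=3): c = 0.6600 + 1.2600i → escape time 2
(row=0, col=4): c = 1.0000 + 1.2600i → escape time 2
(row=1, col=0): c = -0.3600 + 0.9125i → escape time 5
(row=1, col=1): c = -0.0200 + 0.9125i → escape time 6
(row=1, col=2): c = 0.3200 + 0.9125i → escape time 4
(row=1, col=3): c = 0.6600 + 0.9125i → escape time 2
(row=1, col=4): c = 1.0000 + 0.9125i → escape time 2
(row=2, col=0): c = -0.3600 + 0.5650i → escape time 6
(row=2, col=1): c = -0.0200 + 0.5650i → escape time 6
(row=2, col=2): c = 0.3200 + 0.5650i → escape time 6
(row=2, col=3): c = 0.6600 + 0.5650i → escape time 3
(row=2, col=4): c = 1.0000 + 0.5650i → escape time 2
(row=3, col=0): c = -0.3600 + 0.2175i → escape time 6
(row=3, col=1): c = -0.0200 + 0.2175i → escape time 6
(row=3, col=2): c = 0.3200 + 0.2175i → escape time 6
(row=3, col=3): c = 0.6600 + 0.2175i → escape time 4
(row=3, col=4): c = 1.0000 + 0.2175i → escape time 2
(row=4, col=0): c = -0.3600 + -0.1300i → escape time 6
(row=4, col=1): c = -0.0200 + -0.1300i → escape time 6
(row=4, col=2): c = 0.3200 + -0.1300i → escape time 6
(row=4, col=3): c = 0.6600 + -0.1300i → escape time 4
(row=4, col=4): c = 1.0000 + -0.1300i → escape time 2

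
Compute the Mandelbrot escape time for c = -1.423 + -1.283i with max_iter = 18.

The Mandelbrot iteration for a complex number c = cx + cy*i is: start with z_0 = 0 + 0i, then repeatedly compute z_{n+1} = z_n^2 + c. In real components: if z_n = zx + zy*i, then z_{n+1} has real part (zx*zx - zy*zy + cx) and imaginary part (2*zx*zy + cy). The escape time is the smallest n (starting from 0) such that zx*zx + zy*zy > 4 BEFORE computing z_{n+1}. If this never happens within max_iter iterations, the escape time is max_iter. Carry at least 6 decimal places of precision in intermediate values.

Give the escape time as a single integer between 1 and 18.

z_0 = 0 + 0i, c = -1.4230 + -1.2830i
Iter 1: z = -1.4230 + -1.2830i, |z|^2 = 3.6710
Iter 2: z = -1.0442 + 2.3684i, |z|^2 = 6.6997
Escaped at iteration 2

Answer: 2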